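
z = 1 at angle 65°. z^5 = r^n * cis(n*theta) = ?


r^5 = 1^5 = 1
n*theta = 5*65° = 325° = 325° (mod 360)
a = 1*cos(325°) = 0.8192
b = 1*sin(325°) = -0.5736

1 cis(325°) = 0.8192 - 0.5736i


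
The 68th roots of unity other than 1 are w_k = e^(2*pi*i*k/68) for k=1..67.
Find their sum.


With w = e^(2*pi*i/68), all 68 of the 68th roots of unity w^0 = 1, w, ..., w^(67) sum to 0: 1 + w + ... + w^(67) = (1 - w^68)/(1 - w) = 0 since w^68 = 1, w ≠ 1.
Removing the root 1: w + w^2 + ... + w^(67) = 0 - 1 = -1

Sum = -1


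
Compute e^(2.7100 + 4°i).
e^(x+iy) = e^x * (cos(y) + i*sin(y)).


e^2.7100 = 15.0293
cos(4°) = 0.997564
sin(4°) = 0.06976
Real = 15.0293*0.997564 = 14.9927
Imag = 15.0293*0.06976 = 1.0484

14.9927 + 1.0484i


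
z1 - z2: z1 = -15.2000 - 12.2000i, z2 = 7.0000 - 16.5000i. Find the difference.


Real: -15.2 - 7 = -22.2
Imag: -12.2 + 16.5 = 4.3

-22.2000 + 4.3000i


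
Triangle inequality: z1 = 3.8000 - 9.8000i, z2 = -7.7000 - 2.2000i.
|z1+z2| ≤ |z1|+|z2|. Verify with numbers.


|z1| = sqrt(3.8^2 + (-9.8)^2) = sqrt(110.48) = 10.5109
|z2| = sqrt((-7.7)^2 + (-2.2)^2) = sqrt(64.13) = 8.0081
z1+z2 = -3.9000 - 12.0000i
|z1+z2| = sqrt(159.21) = 12.6178
|z1|+|z2| = 10.5109 + 8.0081 = 18.5190

|z1+z2| = 12.6178 ≤ |z1|+|z2| = 18.5190 (verified)


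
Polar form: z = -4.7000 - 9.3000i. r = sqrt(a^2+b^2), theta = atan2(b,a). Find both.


r = sqrt(22.09+86.49) = sqrt(108.58) = 10.4202
theta = atan2(-9.3, -4.7) = -116.8110 degrees

r = 10.4202, theta = -116.8110 degrees


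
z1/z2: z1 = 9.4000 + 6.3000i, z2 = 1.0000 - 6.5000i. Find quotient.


Conjugate of z2 = 1.0000 + 6.5000i
Numerator: (9.4000 + 6.3000i)(1.0000 + 6.5000i) = -31.5500 + 67.4000i
Denominator: 1^2 + (-6.5)^2 = 43.25
Result = (-31.5500 + 67.4000i)/43.25

-0.7295 + 1.5584i


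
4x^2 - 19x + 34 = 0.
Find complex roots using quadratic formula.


disc = (-19)^2 - 4*4*34 = 361 - 544 = -183
sqrt(|disc|) = sqrt(183) = 13.5277
Real part = 19/(2*4) = 2.3750
Imag part = 13.5277/(2*4) = 1.6910

2.3750 ± 1.6910i


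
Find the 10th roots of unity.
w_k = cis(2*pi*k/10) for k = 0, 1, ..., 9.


The 10th roots of unity are cis(360k/10°) for k=0..9
Angle step = 360/10 = 36°
Primitive root: cis(36°)
Primitive root = 0.8090 + 0.5878i

10 roots at angles: 0°, 36°, 72°, 108°, 144°, 180°, 216°, 252°, 288°, 324°


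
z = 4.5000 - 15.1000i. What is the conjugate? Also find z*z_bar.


z_bar = 4.5000 + 15.1000i
z*z_bar = 4.5^2 + (-15.1)^2 = 20.25 + 228.01 = 248.26

z_bar = 4.5000 + 15.1000i, z*z_bar = 248.26


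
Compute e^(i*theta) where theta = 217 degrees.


cos(217°) = -0.7986
sin(217°) = -0.6018

e^(i*217°) = -0.7986 - 0.6018i


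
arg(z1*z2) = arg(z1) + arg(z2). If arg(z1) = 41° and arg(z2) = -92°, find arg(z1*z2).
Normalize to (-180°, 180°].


arg(z1*z2) = 41° - 92° = -51°
Normalized to (-180°, 180°]: -51°

-51°


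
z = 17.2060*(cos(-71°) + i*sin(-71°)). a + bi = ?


a = 17.2060*cos(-71°) = 17.2060*0.325568 = 5.6017
b = 17.2060*sin(-71°) = 17.2060*(-0.94552) = -16.2686

5.6017 - 16.2686i


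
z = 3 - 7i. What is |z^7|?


|z| = sqrt(9+49) = sqrt(58) = 7.6158
|z^7| = |z|^7 = (sqrt(58))^7 = 58^3 * sqrt(58) = 195112*sqrt(58)

|z^7| = 195112*sqrt(58) ≈ 1485928.7222


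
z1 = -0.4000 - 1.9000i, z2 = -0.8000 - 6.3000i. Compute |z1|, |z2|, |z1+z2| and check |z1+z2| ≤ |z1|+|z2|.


|z1| = sqrt((-0.4)^2 + (-1.9)^2) = sqrt(3.77) = 1.9416
|z2| = sqrt((-0.8)^2 + (-6.3)^2) = sqrt(40.33) = 6.3506
z1+z2 = -1.2000 - 8.2000i
|z1+z2| = sqrt(68.68) = 8.2873
|z1|+|z2| = 1.9416 + 6.3506 = 8.2922

|z1+z2| = 8.2873 ≤ |z1|+|z2| = 8.2922 (verified)


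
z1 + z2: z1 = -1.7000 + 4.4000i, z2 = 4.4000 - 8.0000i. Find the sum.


Real: -1.7 + 4.4 = 2.7
Imag: 4.4 - 8 = -3.6

2.7000 - 3.6000i


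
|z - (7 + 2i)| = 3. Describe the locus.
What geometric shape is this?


|z - z0| = r is a circle with center z0 and radius r.
Center = (7, 2), radius = 3

Circle with center (7, 2) and radius 3


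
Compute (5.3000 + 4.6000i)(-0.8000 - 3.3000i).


Real = 5.3*(-0.8) - 4.6*(-3.3) = -4.24 - (-15.18) = 10.94
Imag = 5.3*(-3.3) - (0.8)*4.6 = -17.49 - (3.68) = -21.17

10.9400 - 21.1700i


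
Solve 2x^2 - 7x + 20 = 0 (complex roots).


disc = (-7)^2 - 4*2*20 = 49 - 160 = -111
sqrt(|disc|) = sqrt(111) = 10.5357
Real part = 7/(2*2) = 1.7500
Imag part = 10.5357/(2*2) = 2.6339

1.7500 ± 2.6339i


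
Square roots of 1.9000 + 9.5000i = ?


|z| = sqrt(3.61+90.25) = 9.6881
sqrt((|z|+a)/2) = sqrt((9.6881+1.9)/2) = sqrt(5.7941) = 2.4071
sqrt((|z|-a)/2) = sqrt((9.6881-1.9)/2) = sqrt(3.8941) = 1.9733

±(2.4071 + 1.9733i) i.e. 2.4071 + 1.9733i and -2.4071 - 1.9733i


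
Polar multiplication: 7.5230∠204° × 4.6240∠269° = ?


r = 7.5230 * 4.6240 = 34.7864
theta = 204° + 269° = 473° = 113° (mod 360)

34.7864 cis(113°)


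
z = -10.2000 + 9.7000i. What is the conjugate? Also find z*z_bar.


z_bar = -10.2000 - 9.7000i
z*z_bar = (-10.2)^2 + 9.7^2 = 104.04 + 94.09 = 198.13

z_bar = -10.2000 - 9.7000i, z*z_bar = 198.13


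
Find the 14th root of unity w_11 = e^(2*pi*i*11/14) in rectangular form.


Angle = 360*11/14 = 282.8571°
a = cos(282.8571°) = 0.2225
b = sin(282.8571°) = -0.9749

0.2225 - 0.9749i


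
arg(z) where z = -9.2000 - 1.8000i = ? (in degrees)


Re = -9.2, Im = -1.8
arg = atan2(-1.8, -9.2) = -168.9298 degrees

arg(z) = -168.9298 degrees


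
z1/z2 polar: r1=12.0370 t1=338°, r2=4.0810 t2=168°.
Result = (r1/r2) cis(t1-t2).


r = 12.0370 / 4.0810 = 2.9495
theta = 338° - 168° = 170° = 170° (mod 360)

2.9495 cis(170°)


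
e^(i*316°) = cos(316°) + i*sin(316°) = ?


cos(316°) = 0.7193
sin(316°) = -0.6947

e^(i*316°) = 0.7193 - 0.6947i


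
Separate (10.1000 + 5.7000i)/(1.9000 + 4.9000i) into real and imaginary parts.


Multiply by conjugate: (10.1000 + 5.7000i)(1.9000 - 4.9000i) / (1.9^2 + 4.9^2)
Numerator real = 10.1*1.9 + 5.7*4.9 = 47.12
Numerator imag = 5.7*1.9 - 10.1*4.9 = -38.66
Denominator = 27.62
Re(z) = 47.12/27.62 = 1.7060
Im(z) = -38.66/27.62 = -1.3997

Re(z) = 1.7060, Im(z) = -1.3997


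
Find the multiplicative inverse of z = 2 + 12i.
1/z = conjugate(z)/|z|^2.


|z|^2 = 4+144 = 148
1/z = (2 - 12i)/148

1/z = 0.0135 - 0.0811i


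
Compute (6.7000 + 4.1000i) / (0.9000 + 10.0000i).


Conjugate of z2 = 0.9000 - 10.0000i
Numerator: (6.7000 + 4.1000i)(0.9000 - 10.0000i) = 47.0300 - 63.3100i
Denominator: 0.9^2 + 10^2 = 100.81
Result = (47.0300 - 63.3100i)/100.81

0.4665 - 0.6280i


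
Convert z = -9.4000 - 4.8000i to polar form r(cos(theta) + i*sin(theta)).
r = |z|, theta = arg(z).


r = sqrt(88.36+23.04) = sqrt(111.4) = 10.5546
theta = atan2(-4.8, -9.4) = -152.9494 degrees

r = 10.5546, theta = -152.9494 degrees


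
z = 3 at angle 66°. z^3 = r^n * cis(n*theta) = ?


r^3 = 3^3 = 27
n*theta = 3*66° = 198° = 198° (mod 360)
a = 27*cos(198°) = -25.6785
b = 27*sin(198°) = -8.3435

27 cis(198°) = -25.6785 - 8.3435i


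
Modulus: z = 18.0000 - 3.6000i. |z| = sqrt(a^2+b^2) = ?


|z| = sqrt(18^2 + (-3.6)^2) = sqrt(324 + 12.96) = sqrt(336.96) = 18.3565

|z| = 18.3565


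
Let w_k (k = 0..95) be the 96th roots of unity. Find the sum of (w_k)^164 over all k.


The roots are w_k = w^k with w = e^(2*pi*i/96), and (w^k)^164 = (w^164)^k.
So S = 1 + u + u^2 + ... + u^(95) with u = w^164.
164 = 1*96 + 68, so 164 is not a multiple of 96: u = (w^96)^1 * w^68 = w^68 ≠ 1 (w is a primitive 96th root), while u^96 = (w^96)^164 = 1.
Geometric series: S = (1 - u^96)/(1 - u) = (1 - 1)/(1 - u) = 0

S = 0


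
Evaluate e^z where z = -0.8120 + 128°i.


e^-0.8120 = 0.44397
cos(128°) = -0.61566
sin(128°) = 0.78801
Real = 0.44397*(-0.61566) = -0.2733
Imag = 0.44397*0.78801 = 0.3499

-0.2733 + 0.3499i


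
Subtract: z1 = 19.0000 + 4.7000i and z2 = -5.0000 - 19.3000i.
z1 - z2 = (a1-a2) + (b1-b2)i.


Real: 19 + 5 = 24
Imag: 4.7 + 19.3 = 24

24.0000 + 24.0000i


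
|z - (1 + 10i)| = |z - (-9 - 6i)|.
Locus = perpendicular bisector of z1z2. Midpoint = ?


Equal distances means the locus is the perpendicular bisector of z1 and z2.
Midpoint = ((1+(-9))/2, (10+(-6))/2) = (-4.0000, 2.0000)

Perpendicular bisector through (-4.0000, 2.0000)


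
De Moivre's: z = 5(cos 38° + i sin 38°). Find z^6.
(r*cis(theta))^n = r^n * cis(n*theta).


r^6 = 5^6 = 15625
n*theta = 6*38° = 228° = 228° (mod 360)
a = 15625*cos(228°) = -10455.1657
b = 15625*sin(228°) = -11611.6379

15625 cis(228°) = -10455.1657 - 11611.6379i


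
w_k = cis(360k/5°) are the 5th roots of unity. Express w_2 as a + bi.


Angle = 360*2/5 = 144°
a = cos(144°) = -0.8090
b = sin(144°) = 0.5878

-0.8090 + 0.5878i


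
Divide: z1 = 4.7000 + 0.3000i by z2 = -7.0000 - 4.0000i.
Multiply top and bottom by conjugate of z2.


Conjugate of z2 = -7.0000 + 4.0000i
Numerator: (4.7000 + 0.3000i)(-7.0000 + 4.0000i) = -34.1000 + 16.7000i
Denominator: (-7)^2 + (-4)^2 = 65
Result = (-34.1000 + 16.7000i)/65

-0.5246 + 0.2569i


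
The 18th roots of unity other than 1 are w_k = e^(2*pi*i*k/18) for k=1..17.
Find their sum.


With w = e^(2*pi*i/18), all 18 of the 18th roots of unity w^0 = 1, w, ..., w^(17) sum to 0: 1 + w + ... + w^(17) = (1 - w^18)/(1 - w) = 0 since w^18 = 1, w ≠ 1.
Removing the root 1: w + w^2 + ... + w^(17) = 0 - 1 = -1

Sum = -1


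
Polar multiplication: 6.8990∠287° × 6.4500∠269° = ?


r = 6.8990 * 6.4500 = 44.4986
theta = 287° + 269° = 556° = 196° (mod 360)

44.4986 cis(196°)


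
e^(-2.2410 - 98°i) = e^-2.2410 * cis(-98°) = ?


e^-2.2410 = 0.10635
cos(-98°) = -0.1392
sin(-98°) = -0.9903
Real = 0.10635*(-0.1392) = -0.0148
Imag = 0.10635*(-0.9903) = -0.1053

-0.0148 - 0.1053i


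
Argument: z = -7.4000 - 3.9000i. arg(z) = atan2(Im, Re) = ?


Re = -7.4, Im = -3.9
arg = atan2(-3.9, -7.4) = -152.2096 degrees

arg(z) = -152.2096 degrees


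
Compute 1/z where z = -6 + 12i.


|z|^2 = 36+144 = 180
1/z = (-6 - 12i)/180

1/z = -0.0333 - 0.0667i


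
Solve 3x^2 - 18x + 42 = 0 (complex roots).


disc = (-18)^2 - 4*3*42 = 324 - 504 = -180
sqrt(|disc|) = sqrt(180) = 13.4164
Real part = 18/(2*3) = 3.0000
Imag part = 13.4164/(2*3) = 2.2361

3.0000 ± 2.2361i


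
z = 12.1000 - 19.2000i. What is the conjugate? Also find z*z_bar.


z_bar = 12.1000 + 19.2000i
z*z_bar = 12.1^2 + (-19.2)^2 = 146.41 + 368.64 = 515.05

z_bar = 12.1000 + 19.2000i, z*z_bar = 515.05


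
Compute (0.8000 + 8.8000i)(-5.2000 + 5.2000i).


Real = 0.8*(-5.2) - 8.8*5.2 = -4.16 - 45.76 = -49.92
Imag = 0.8*5.2 - (5.2)*8.8 = 4.16 - (45.76) = -41.6

-49.9200 - 41.6000i


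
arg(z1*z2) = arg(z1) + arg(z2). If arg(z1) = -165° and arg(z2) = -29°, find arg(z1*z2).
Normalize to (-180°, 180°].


arg(z1*z2) = -165° - 29° = -194°
Normalized to (-180°, 180°]: 166°

166°


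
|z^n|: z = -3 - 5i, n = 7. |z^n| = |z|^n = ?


|z| = sqrt(9+25) = sqrt(34) = 5.8310
|z^7| = |z|^7 = (sqrt(34))^7 = 34^3 * sqrt(34) = 39304*sqrt(34)

|z^7| = 39304*sqrt(34) ≈ 229179.7333


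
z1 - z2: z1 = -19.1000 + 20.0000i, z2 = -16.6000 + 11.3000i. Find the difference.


Real: -19.1 + 16.6 = -2.5
Imag: 20 - 11.3 = 8.7

-2.5000 + 8.7000i


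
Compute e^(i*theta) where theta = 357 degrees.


cos(357°) = 0.9986
sin(357°) = -0.0523

e^(i*357°) = 0.9986 - 0.0523i


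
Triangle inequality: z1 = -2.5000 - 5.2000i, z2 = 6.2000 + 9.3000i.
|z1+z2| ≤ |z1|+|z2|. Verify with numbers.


|z1| = sqrt((-2.5)^2 + (-5.2)^2) = sqrt(33.29) = 5.7697
|z2| = sqrt(6.2^2 + 9.3^2) = sqrt(124.93) = 11.1772
z1+z2 = 3.7000 + 4.1000i
|z1+z2| = sqrt(30.5) = 5.5227
|z1|+|z2| = 5.7697 + 11.1772 = 16.9469

|z1+z2| = 5.5227 ≤ |z1|+|z2| = 16.9469 (verified)


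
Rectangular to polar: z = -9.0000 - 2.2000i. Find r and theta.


r = sqrt(81+4.84) = sqrt(85.84) = 9.2650
theta = atan2(-2.2, -9) = -166.2637 degrees

r = 9.2650, theta = -166.2637 degrees


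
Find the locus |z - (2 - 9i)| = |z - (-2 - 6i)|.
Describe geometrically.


Equal distances means the locus is the perpendicular bisector of z1 and z2.
Midpoint = ((2+(-2))/2, (-9+(-6))/2) = (0, -7.5000)

Perpendicular bisector through (0, -7.5000)


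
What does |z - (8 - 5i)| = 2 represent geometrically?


|z - z0| = r is a circle with center z0 and radius r.
Center = (8, -5), radius = 2

Circle with center (8, -5) and radius 2


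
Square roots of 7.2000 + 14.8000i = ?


|z| = sqrt(51.84+219.04) = 16.4584
sqrt((|z|+a)/2) = sqrt((16.4584+7.2)/2) = sqrt(11.8292) = 3.4394
sqrt((|z|-a)/2) = sqrt((16.4584-7.2)/2) = sqrt(4.6292) = 2.1516

±(3.4394 + 2.1516i) i.e. 3.4394 + 2.1516i and -3.4394 - 2.1516i


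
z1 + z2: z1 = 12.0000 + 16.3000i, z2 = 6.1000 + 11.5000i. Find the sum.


Real: 12 + 6.1 = 18.1
Imag: 16.3 + 11.5 = 27.8

18.1000 + 27.8000i


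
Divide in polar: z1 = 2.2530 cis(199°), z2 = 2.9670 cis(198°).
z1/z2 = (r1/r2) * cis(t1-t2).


r = 2.2530 / 2.9670 = 0.7594
theta = 199° - 198° = 1° = 1° (mod 360)

0.7594 cis(1°)


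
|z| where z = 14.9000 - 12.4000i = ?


|z| = sqrt(14.9^2 + (-12.4)^2) = sqrt(222.01 + 153.76) = sqrt(375.77) = 19.3848

|z| = 19.3848


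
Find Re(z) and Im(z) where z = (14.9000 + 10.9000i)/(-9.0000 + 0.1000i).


Multiply by conjugate: (14.9000 + 10.9000i)(-9.0000 - 0.1000i) / ((-9)^2 + 0.1^2)
Numerator real = 14.9*(-9) + 10.9*0.1 = -133.01
Numerator imag = 10.9*(-9) - 14.9*0.1 = -99.59
Denominator = 81.01
Re(z) = -133.01/81.01 = -1.6419
Im(z) = -99.59/81.01 = -1.2294

Re(z) = -1.6419, Im(z) = -1.2294


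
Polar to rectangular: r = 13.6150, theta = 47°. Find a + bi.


a = 13.6150*cos(47°) = 13.6150*0.682 = 9.2854
b = 13.6150*sin(47°) = 13.6150*0.731354 = 9.9574

9.2854 + 9.9574i


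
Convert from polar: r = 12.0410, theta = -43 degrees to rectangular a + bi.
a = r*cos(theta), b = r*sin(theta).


a = 12.0410*cos(-43°) = 12.0410*0.73135 = 8.8062
b = 12.0410*sin(-43°) = 12.0410*(-0.681998) = -8.2119

8.8062 - 8.2119i


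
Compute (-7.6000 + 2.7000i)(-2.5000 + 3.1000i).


Real = -7.6*(-2.5) - 2.7*3.1 = 19 - 8.37 = 10.63
Imag = -7.6*3.1 - (2.5)*2.7 = -23.56 - (6.75) = -30.31

10.6300 - 30.3100i


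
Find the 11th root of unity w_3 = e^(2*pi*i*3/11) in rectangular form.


Angle = 360*3/11 = 98.1818°
a = cos(98.1818°) = -0.1423
b = sin(98.1818°) = 0.9898

-0.1423 + 0.9898i


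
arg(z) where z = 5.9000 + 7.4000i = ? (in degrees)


Re = 5.9, Im = 7.4
arg = atan2(7.4, 5.9) = 51.4347 degrees

arg(z) = 51.4347 degrees


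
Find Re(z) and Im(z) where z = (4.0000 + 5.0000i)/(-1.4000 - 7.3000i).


Multiply by conjugate: (4.0000 + 5.0000i)(-1.4000 + 7.3000i) / ((-1.4)^2 + (-7.3)^2)
Numerator real = 4*(-1.4) + 5*(-7.3) = -42.1
Numerator imag = 5*(-1.4) - 4*(-7.3) = 22.2
Denominator = 55.25
Re(z) = -42.1/55.25 = -0.7620
Im(z) = 22.2/55.25 = 0.4018

Re(z) = -0.7620, Im(z) = 0.4018


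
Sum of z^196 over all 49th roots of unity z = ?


The roots are w_k = w^k with w = e^(2*pi*i/49), and (w^k)^196 = (w^196)^k.
So S = 1 + u + u^2 + ... + u^(48) with u = w^196.
196 = 4*49 + 0, so 196 is a multiple of 49 and u = (w^49)^4 = 1.
Every one of the 49 terms equals 1: S = 49

S = 49


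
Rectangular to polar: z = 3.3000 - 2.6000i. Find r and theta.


r = sqrt(10.89+6.76) = sqrt(17.65) = 4.2012
theta = atan2(-2.6, 3.3) = -38.2338 degrees

r = 4.2012, theta = -38.2338 degrees


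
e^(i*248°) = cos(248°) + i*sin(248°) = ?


cos(248°) = -0.3746
sin(248°) = -0.9272

e^(i*248°) = -0.3746 - 0.9272i


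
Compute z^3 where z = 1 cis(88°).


r^3 = 1^3 = 1
n*theta = 3*88° = 264° = 264° (mod 360)
a = 1*cos(264°) = -0.1045
b = 1*sin(264°) = -0.9945

1 cis(264°) = -0.1045 - 0.9945i


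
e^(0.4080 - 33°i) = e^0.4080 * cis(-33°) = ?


e^0.4080 = 1.5038
cos(-33°) = 0.8387
sin(-33°) = -0.5446
Real = 1.5038*0.8387 = 1.2612
Imag = 1.5038*(-0.5446) = -0.8190

1.2612 - 0.8190i


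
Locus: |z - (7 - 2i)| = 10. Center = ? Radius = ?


|z - z0| = r is a circle with center z0 and radius r.
Center = (7, -2), radius = 10

Circle with center (7, -2) and radius 10


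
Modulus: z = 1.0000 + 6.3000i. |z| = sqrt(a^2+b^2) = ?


|z| = sqrt(1^2 + 6.3^2) = sqrt(1 + 39.69) = sqrt(40.69) = 6.3789

|z| = 6.3789


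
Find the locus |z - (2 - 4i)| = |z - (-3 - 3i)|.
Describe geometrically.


Equal distances means the locus is the perpendicular bisector of z1 and z2.
Midpoint = ((2+(-3))/2, (-4+(-3))/2) = (-0.5000, -3.5000)

Perpendicular bisector through (-0.5000, -3.5000)


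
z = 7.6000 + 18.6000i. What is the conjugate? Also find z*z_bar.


z_bar = 7.6000 - 18.6000i
z*z_bar = 7.6^2 + 18.6^2 = 57.76 + 345.96 = 403.72

z_bar = 7.6000 - 18.6000i, z*z_bar = 403.72


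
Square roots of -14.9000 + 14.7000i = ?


|z| = sqrt(222.01+216.09) = 20.9308
sqrt((|z|+a)/2) = sqrt((20.9308+(-14.9))/2) = sqrt(3.0154) = 1.7365
sqrt((|z|-a)/2) = sqrt((20.9308-(-14.9))/2) = sqrt(17.9154) = 4.2327

±(1.7365 + 4.2327i) i.e. 1.7365 + 4.2327i and -1.7365 - 4.2327i


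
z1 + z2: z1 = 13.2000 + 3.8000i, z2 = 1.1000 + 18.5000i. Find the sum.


Real: 13.2 + 1.1 = 14.3
Imag: 3.8 + 18.5 = 22.3

14.3000 + 22.3000i


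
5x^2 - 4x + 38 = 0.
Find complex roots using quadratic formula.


disc = (-4)^2 - 4*5*38 = 16 - 760 = -744
sqrt(|disc|) = sqrt(744) = 27.2764
Real part = 4/(2*5) = 0.4000
Imag part = 27.2764/(2*5) = 2.7276

0.4000 ± 2.7276i


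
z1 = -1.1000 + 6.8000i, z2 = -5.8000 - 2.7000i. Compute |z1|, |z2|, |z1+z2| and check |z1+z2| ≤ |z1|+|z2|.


|z1| = sqrt((-1.1)^2 + 6.8^2) = sqrt(47.45) = 6.8884
|z2| = sqrt((-5.8)^2 + (-2.7)^2) = sqrt(40.93) = 6.3977
z1+z2 = -6.9000 + 4.1000i
|z1+z2| = sqrt(64.42) = 8.0262
|z1|+|z2| = 6.8884 + 6.3977 = 13.2861

|z1+z2| = 8.0262 ≤ |z1|+|z2| = 13.2861 (verified)


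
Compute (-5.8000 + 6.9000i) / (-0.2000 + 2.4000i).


Conjugate of z2 = -0.2000 - 2.4000i
Numerator: (-5.8000 + 6.9000i)(-0.2000 - 2.4000i) = 17.7200 + 12.5400i
Denominator: (-0.2)^2 + 2.4^2 = 5.8
Result = (17.7200 + 12.5400i)/5.8

3.0552 + 2.1621i


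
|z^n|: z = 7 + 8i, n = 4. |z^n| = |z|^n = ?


|z| = sqrt(49+64) = sqrt(113) = 10.6301
|z^4| = |z|^4 = (sqrt(113))^4 = 113^2 = 12769

|z^4| = 12769


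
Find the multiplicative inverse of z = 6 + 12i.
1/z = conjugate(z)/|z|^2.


|z|^2 = 36+144 = 180
1/z = (6 - 12i)/180

1/z = 0.0333 - 0.0667i


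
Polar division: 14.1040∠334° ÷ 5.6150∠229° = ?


r = 14.1040 / 5.6150 = 2.5118
theta = 334° - 229° = 105° = 105° (mod 360)

2.5118 cis(105°)


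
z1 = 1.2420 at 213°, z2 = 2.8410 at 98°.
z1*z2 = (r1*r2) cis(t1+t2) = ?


r = 1.2420 * 2.8410 = 3.5285
theta = 213° + 98° = 311° = 311° (mod 360)

3.5285 cis(311°)


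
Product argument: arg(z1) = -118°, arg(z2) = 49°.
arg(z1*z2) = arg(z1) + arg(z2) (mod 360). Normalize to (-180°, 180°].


arg(z1*z2) = -118° + 49° = -69°
Normalized to (-180°, 180°]: -69°

-69°


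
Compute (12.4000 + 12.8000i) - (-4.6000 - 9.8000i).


Real: 12.4 + 4.6 = 17
Imag: 12.8 + 9.8 = 22.6

17.0000 + 22.6000i


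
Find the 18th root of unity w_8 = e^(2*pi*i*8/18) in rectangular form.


Angle = 360*8/18 = 160°
a = cos(160°) = -0.9397
b = sin(160°) = 0.3420

-0.9397 + 0.3420i


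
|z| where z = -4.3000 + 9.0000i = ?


|z| = sqrt((-4.3)^2 + 9^2) = sqrt(18.49 + 81) = sqrt(99.49) = 9.9745

|z| = 9.9745


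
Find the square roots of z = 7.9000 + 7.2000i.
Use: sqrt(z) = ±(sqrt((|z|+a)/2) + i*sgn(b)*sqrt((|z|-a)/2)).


|z| = sqrt(62.41+51.84) = 10.6888
sqrt((|z|+a)/2) = sqrt((10.6888+7.9)/2) = sqrt(9.2944) = 3.0487
sqrt((|z|-a)/2) = sqrt((10.6888-7.9)/2) = sqrt(1.3944) = 1.1808

±(3.0487 + 1.1808i) i.e. 3.0487 + 1.1808i and -3.0487 - 1.1808i


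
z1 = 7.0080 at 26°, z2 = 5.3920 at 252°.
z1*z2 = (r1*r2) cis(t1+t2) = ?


r = 7.0080 * 5.3920 = 37.7871
theta = 26° + 252° = 278° = 278° (mod 360)

37.7871 cis(278°)


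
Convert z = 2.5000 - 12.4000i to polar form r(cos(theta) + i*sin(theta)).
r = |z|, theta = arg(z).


r = sqrt(6.25+153.76) = sqrt(160.01) = 12.6495
theta = atan2(-12.4, 2.5) = -78.6012 degrees

r = 12.6495, theta = -78.6012 degrees


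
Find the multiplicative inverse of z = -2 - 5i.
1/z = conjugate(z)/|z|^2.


|z|^2 = 4+25 = 29
1/z = (-2 + 5i)/29

1/z = -0.0690 + 0.1724i


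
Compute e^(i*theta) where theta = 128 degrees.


cos(128°) = -0.6157
sin(128°) = 0.7880

e^(i*128°) = -0.6157 + 0.7880i


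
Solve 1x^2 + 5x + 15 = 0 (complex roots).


disc = 5^2 - 4*1*15 = 25 - 60 = -35
sqrt(|disc|) = sqrt(35) = 5.9161
Real part = -5/(2*1) = -2.5000
Imag part = 5.9161/(2*1) = 2.9580

-2.5000 ± 2.9580i


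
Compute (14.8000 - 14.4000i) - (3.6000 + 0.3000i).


Real: 14.8 - 3.6 = 11.2
Imag: -14.4 - 0.3 = -14.7

11.2000 - 14.7000i


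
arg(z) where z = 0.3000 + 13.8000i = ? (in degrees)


Re = 0.3, Im = 13.8
arg = atan2(13.8, 0.3) = 88.7546 degrees

arg(z) = 88.7546 degrees


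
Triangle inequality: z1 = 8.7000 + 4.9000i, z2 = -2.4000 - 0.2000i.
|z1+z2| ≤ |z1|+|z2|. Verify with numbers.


|z1| = sqrt(8.7^2 + 4.9^2) = sqrt(99.7) = 9.9850
|z2| = sqrt((-2.4)^2 + (-0.2)^2) = sqrt(5.8) = 2.4083
z1+z2 = 6.3000 + 4.7000i
|z1+z2| = sqrt(61.78) = 7.8600
|z1|+|z2| = 9.9850 + 2.4083 = 12.3933

|z1+z2| = 7.8600 ≤ |z1|+|z2| = 12.3933 (verified)


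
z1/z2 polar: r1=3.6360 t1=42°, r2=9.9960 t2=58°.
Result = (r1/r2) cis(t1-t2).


r = 3.6360 / 9.9960 = 0.3637
theta = 42° - 58° = -16° = 344° (mod 360)

0.3637 cis(344°)


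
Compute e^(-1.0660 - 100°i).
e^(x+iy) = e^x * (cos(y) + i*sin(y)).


e^-1.0660 = 0.3444
cos(-100°) = -0.1736
sin(-100°) = -0.9848
Real = 0.3444*(-0.1736) = -0.0598
Imag = 0.3444*(-0.9848) = -0.3392

-0.0598 - 0.3392i


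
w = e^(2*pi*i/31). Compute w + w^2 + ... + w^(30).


With w = e^(2*pi*i/31), all 31 of the 31th roots of unity w^0 = 1, w, ..., w^(30) sum to 0: 1 + w + ... + w^(30) = (1 - w^31)/(1 - w) = 0 since w^31 = 1, w ≠ 1.
Removing the root 1: w + w^2 + ... + w^(30) = 0 - 1 = -1

Sum = -1


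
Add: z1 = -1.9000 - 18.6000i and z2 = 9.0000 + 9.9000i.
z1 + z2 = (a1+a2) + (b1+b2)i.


Real: -1.9 + 9 = 7.1
Imag: -18.6 + 9.9 = -8.7

7.1000 - 8.7000i


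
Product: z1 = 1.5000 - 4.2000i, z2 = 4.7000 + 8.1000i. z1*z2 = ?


Real = 1.5*4.7 - (-4.2)*8.1 = 7.05 - (-34.02) = 41.07
Imag = 1.5*8.1 + 4.7*(-4.2) = 12.15 - (19.74) = -7.59

41.0700 - 7.5900i


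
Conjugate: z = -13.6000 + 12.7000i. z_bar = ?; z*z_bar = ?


z_bar = -13.6000 - 12.7000i
z*z_bar = (-13.6)^2 + 12.7^2 = 184.96 + 161.29 = 346.25

z_bar = -13.6000 - 12.7000i, z*z_bar = 346.25


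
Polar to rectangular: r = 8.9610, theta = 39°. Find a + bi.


a = 8.9610*cos(39°) = 8.9610*0.77715 = 6.9640
b = 8.9610*sin(39°) = 8.9610*0.62932 = 5.6393

6.9640 + 5.6393i


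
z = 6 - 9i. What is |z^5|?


|z| = sqrt(36+81) = sqrt(117) = 10.8167
|z^5| = |z|^5 = (sqrt(117))^5 = 117^2 * sqrt(117) = 13689*sqrt(117)

|z^5| = 13689*sqrt(117) ≈ 148069.1742


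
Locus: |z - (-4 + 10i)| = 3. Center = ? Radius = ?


|z - z0| = r is a circle with center z0 and radius r.
Center = (-4, 10), radius = 3

Circle with center (-4, 10) and radius 3


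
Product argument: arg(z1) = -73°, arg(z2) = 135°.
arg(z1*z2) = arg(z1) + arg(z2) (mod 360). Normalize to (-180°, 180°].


arg(z1*z2) = -73° + 135° = 62°
Normalized to (-180°, 180°]: 62°

62°


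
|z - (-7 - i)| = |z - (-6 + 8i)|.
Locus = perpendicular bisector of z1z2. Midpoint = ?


Equal distances means the locus is the perpendicular bisector of z1 and z2.
Midpoint = ((-7+(-6))/2, (-1+8)/2) = (-6.5000, 3.5000)

Perpendicular bisector through (-6.5000, 3.5000)


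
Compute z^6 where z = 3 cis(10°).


r^6 = 3^6 = 729
n*theta = 6*10° = 60° = 60° (mod 360)
a = 729*cos(60°) = 364.5000
b = 729*sin(60°) = 631.3325

729 cis(60°) = 364.5000 + 631.3325i


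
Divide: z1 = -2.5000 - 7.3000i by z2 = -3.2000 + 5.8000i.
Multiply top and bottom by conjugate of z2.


Conjugate of z2 = -3.2000 - 5.8000i
Numerator: (-2.5000 - 7.3000i)(-3.2000 - 5.8000i) = -34.3400 + 37.8600i
Denominator: (-3.2)^2 + 5.8^2 = 43.88
Result = (-34.3400 + 37.8600i)/43.88

-0.7826 + 0.8628i


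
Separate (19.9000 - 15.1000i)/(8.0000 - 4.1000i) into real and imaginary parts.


Multiply by conjugate: (19.9000 - 15.1000i)(8.0000 + 4.1000i) / (8^2 + (-4.1)^2)
Numerator real = 19.9*8 - (15.1)*(-4.1) = 221.11
Numerator imag = -15.1*8 - 19.9*(-4.1) = -39.21
Denominator = 80.81
Re(z) = 221.11/80.81 = 2.7362
Im(z) = -39.21/80.81 = -0.4852

Re(z) = 2.7362, Im(z) = -0.4852


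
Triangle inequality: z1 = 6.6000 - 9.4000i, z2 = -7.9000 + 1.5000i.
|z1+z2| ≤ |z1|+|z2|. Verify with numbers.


|z1| = sqrt(6.6^2 + (-9.4)^2) = sqrt(131.92) = 11.4856
|z2| = sqrt((-7.9)^2 + 1.5^2) = sqrt(64.66) = 8.0411
z1+z2 = -1.3000 - 7.9000i
|z1+z2| = sqrt(64.1) = 8.0062
|z1|+|z2| = 11.4856 + 8.0411 = 19.5267

|z1+z2| = 8.0062 ≤ |z1|+|z2| = 19.5267 (verified)


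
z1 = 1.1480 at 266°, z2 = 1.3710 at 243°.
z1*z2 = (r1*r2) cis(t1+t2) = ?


r = 1.1480 * 1.3710 = 1.5739
theta = 266° + 243° = 509° = 149° (mod 360)

1.5739 cis(149°)


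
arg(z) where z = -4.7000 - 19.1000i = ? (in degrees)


Re = -4.7, Im = -19.1
arg = atan2(-19.1, -4.7) = -103.8243 degrees

arg(z) = -103.8243 degrees


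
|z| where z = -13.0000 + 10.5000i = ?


|z| = sqrt((-13)^2 + 10.5^2) = sqrt(169 + 110.25) = sqrt(279.25) = 16.7108

|z| = 16.7108


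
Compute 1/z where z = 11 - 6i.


|z|^2 = 121+36 = 157
1/z = (11 + 6i)/157

1/z = 0.0701 + 0.0382i


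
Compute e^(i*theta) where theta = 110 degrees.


cos(110°) = -0.3420
sin(110°) = 0.9397

e^(i*110°) = -0.3420 + 0.9397i


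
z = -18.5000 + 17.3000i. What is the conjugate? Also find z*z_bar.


z_bar = -18.5000 - 17.3000i
z*z_bar = (-18.5)^2 + 17.3^2 = 342.25 + 299.29 = 641.54

z_bar = -18.5000 - 17.3000i, z*z_bar = 641.54


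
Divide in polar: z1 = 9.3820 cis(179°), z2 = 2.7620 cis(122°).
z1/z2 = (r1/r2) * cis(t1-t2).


r = 9.3820 / 2.7620 = 3.3968
theta = 179° - 122° = 57° = 57° (mod 360)

3.3968 cis(57°)


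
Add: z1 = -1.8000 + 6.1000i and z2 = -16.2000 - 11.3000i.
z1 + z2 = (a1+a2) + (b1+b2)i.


Real: -1.8 - 16.2 = -18
Imag: 6.1 - 11.3 = -5.2

-18.0000 - 5.2000i


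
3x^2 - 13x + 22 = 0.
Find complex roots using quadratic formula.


disc = (-13)^2 - 4*3*22 = 169 - 264 = -95
sqrt(|disc|) = sqrt(95) = 9.7468
Real part = 13/(2*3) = 2.1667
Imag part = 9.7468/(2*3) = 1.6245

2.1667 ± 1.6245i


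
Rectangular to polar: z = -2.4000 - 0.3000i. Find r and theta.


r = sqrt(5.76+0.09) = sqrt(5.85) = 2.4187
theta = atan2(-0.3, -2.4) = -172.8750 degrees

r = 2.4187, theta = -172.8750 degrees


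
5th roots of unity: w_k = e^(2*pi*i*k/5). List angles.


The 5th roots of unity are cis(360k/5°) for k=0..4
Angle step = 360/5 = 72°
Primitive root: cis(72°)
Primitive root = 0.3090 + 0.9511i

5 roots at angles: 0°, 72°, 144°, 216°, 288°


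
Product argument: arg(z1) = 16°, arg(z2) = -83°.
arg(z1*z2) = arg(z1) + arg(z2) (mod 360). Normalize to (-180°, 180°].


arg(z1*z2) = 16° - 83° = -67°
Normalized to (-180°, 180°]: -67°

-67°


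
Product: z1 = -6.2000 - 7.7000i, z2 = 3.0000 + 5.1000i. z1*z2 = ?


Real = -6.2*3 - (-7.7)*5.1 = -18.6 - (-39.27) = 20.67
Imag = -6.2*5.1 + 3*(-7.7) = -31.62 - (23.1) = -54.72

20.6700 - 54.7200i


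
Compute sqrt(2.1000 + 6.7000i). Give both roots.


|z| = sqrt(4.41+44.89) = 7.0214
sqrt((|z|+a)/2) = sqrt((7.0214+2.1)/2) = sqrt(4.5607) = 2.1356
sqrt((|z|-a)/2) = sqrt((7.0214-2.1)/2) = sqrt(2.4607) = 1.5687

±(2.1356 + 1.5687i) i.e. 2.1356 + 1.5687i and -2.1356 - 1.5687i


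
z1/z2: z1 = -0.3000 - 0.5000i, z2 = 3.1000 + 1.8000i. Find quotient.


Conjugate of z2 = 3.1000 - 1.8000i
Numerator: (-0.3000 - 0.5000i)(3.1000 - 1.8000i) = -1.8300 - 1.0100i
Denominator: 3.1^2 + 1.8^2 = 12.85
Result = (-1.8300 - 1.0100i)/12.85

-0.1424 - 0.0786i


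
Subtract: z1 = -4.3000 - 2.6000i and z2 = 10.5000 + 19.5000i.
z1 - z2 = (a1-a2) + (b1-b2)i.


Real: -4.3 - 10.5 = -14.8
Imag: -2.6 - 19.5 = -22.1

-14.8000 - 22.1000i


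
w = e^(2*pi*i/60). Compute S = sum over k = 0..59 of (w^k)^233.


The roots are w_k = w^k with w = e^(2*pi*i/60), and (w^k)^233 = (w^233)^k.
So S = 1 + u + u^2 + ... + u^(59) with u = w^233.
233 = 3*60 + 53, so 233 is not a multiple of 60: u = (w^60)^3 * w^53 = w^53 ≠ 1 (w is a primitive 60th root), while u^60 = (w^60)^233 = 1.
Geometric series: S = (1 - u^60)/(1 - u) = (1 - 1)/(1 - u) = 0

S = 0


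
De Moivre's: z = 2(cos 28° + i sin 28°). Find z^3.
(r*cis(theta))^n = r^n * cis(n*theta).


r^3 = 2^3 = 8
n*theta = 3*28° = 84° = 84° (mod 360)
a = 8*cos(84°) = 0.8362
b = 8*sin(84°) = 7.9562

8 cis(84°) = 0.8362 + 7.9562i


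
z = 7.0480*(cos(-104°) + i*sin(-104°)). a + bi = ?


a = 7.0480*cos(-104°) = 7.0480*(-0.24192) = -1.7051
b = 7.0480*sin(-104°) = 7.0480*(-0.970296) = -6.8386

-1.7051 - 6.8386i


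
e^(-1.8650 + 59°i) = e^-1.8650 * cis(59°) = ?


e^-1.8650 = 0.1549
cos(59°) = 0.515
sin(59°) = 0.8572
Real = 0.1549*0.515 = 0.0798
Imag = 0.1549*0.8572 = 0.1328

0.0798 + 0.1328i


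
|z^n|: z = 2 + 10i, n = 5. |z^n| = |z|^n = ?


|z| = sqrt(4+100) = sqrt(104) = 10.1980
|z^5| = |z|^5 = (sqrt(104))^5 = 104^2 * sqrt(104) = 10816*sqrt(104)

|z^5| = 10816*sqrt(104) ≈ 110301.9901


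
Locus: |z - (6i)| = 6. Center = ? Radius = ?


|z - z0| = r is a circle with center z0 and radius r.
Center = (0, 6), radius = 6

Circle with center (0, 6) and radius 6


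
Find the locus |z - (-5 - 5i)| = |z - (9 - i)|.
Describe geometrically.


Equal distances means the locus is the perpendicular bisector of z1 and z2.
Midpoint = ((-5+9)/2, (-5+(-1))/2) = (2.0000, -3.0000)

Perpendicular bisector through (2.0000, -3.0000)


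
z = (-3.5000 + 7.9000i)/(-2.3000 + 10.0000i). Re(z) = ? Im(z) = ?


Multiply by conjugate: (-3.5000 + 7.9000i)(-2.3000 - 10.0000i) / ((-2.3)^2 + 10^2)
Numerator real = -3.5*(-2.3) + 7.9*10 = 87.05
Numerator imag = 7.9*(-2.3) - (-3.5)*10 = 16.83
Denominator = 105.29
Re(z) = 87.05/105.29 = 0.8268
Im(z) = 16.83/105.29 = 0.1598

Re(z) = 0.8268, Im(z) = 0.1598


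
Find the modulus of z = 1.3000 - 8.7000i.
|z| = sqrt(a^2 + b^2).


|z| = sqrt(1.3^2 + (-8.7)^2) = sqrt(1.69 + 75.69) = sqrt(77.38) = 8.7966

|z| = 8.7966


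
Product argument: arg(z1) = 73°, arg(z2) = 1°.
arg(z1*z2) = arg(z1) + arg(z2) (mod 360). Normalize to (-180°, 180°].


arg(z1*z2) = 73° + 1° = 74°
Normalized to (-180°, 180°]: 74°

74°


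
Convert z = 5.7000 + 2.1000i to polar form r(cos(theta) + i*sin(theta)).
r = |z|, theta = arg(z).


r = sqrt(32.49+4.41) = sqrt(36.9) = 6.0745
theta = atan2(2.1, 5.7) = 20.2249 degrees

r = 6.0745, theta = 20.2249 degrees


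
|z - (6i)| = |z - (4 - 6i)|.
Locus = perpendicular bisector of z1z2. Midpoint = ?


Equal distances means the locus is the perpendicular bisector of z1 and z2.
Midpoint = ((0+4)/2, (6+(-6))/2) = (2.0000, 0)

Perpendicular bisector through (2.0000, 0)


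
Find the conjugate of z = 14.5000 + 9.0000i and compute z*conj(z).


z_bar = 14.5000 - 9.0000i
z*z_bar = 14.5^2 + 9^2 = 210.25 + 81 = 291.25

z_bar = 14.5000 - 9.0000i, z*z_bar = 291.25


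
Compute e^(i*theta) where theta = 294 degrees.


cos(294°) = 0.4067
sin(294°) = -0.9135

e^(i*294°) = 0.4067 - 0.9135i


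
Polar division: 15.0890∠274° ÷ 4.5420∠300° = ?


r = 15.0890 / 4.5420 = 3.3221
theta = 274° - 300° = -26° = 334° (mod 360)

3.3221 cis(334°)


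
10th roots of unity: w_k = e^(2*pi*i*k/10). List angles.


The 10th roots of unity are cis(360k/10°) for k=0..9
Angle step = 360/10 = 36°
Primitive root: cis(36°)
Primitive root = 0.8090 + 0.5878i

10 roots at angles: 0°, 36°, 72°, 108°, 144°, 180°, 216°, 252°, 288°, 324°


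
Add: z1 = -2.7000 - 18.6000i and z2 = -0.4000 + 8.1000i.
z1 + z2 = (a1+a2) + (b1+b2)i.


Real: -2.7 - 0.4 = -3.1
Imag: -18.6 + 8.1 = -10.5

-3.1000 - 10.5000i


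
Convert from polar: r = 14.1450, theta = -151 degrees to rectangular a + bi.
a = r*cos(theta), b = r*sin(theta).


a = 14.1450*cos(-151°) = 14.1450*(-0.87462) = -12.3715
b = 14.1450*sin(-151°) = 14.1450*(-0.48481) = -6.8576

-12.3715 - 6.8576i


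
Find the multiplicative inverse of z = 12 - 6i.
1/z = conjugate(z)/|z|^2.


|z|^2 = 144+36 = 180
1/z = (12 + 6i)/180

1/z = 0.0667 + 0.0333i


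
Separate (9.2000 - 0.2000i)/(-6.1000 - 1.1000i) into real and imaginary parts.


Multiply by conjugate: (9.2000 - 0.2000i)(-6.1000 + 1.1000i) / ((-6.1)^2 + (-1.1)^2)
Numerator real = 9.2*(-6.1) - (0.2)*(-1.1) = -55.9
Numerator imag = -0.2*(-6.1) - 9.2*(-1.1) = 11.34
Denominator = 38.42
Re(z) = -55.9/38.42 = -1.4550
Im(z) = 11.34/38.42 = 0.2952

Re(z) = -1.4550, Im(z) = 0.2952


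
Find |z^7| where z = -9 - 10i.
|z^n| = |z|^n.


|z| = sqrt(81+100) = sqrt(181) = 13.4536
|z^7| = |z|^7 = (sqrt(181))^7 = 181^3 * sqrt(181) = 5929741*sqrt(181)

|z^7| = 5929741*sqrt(181) ≈ 79776506.1105


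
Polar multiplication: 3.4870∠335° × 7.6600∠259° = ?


r = 3.4870 * 7.6600 = 26.7104
theta = 335° + 259° = 594° = 234° (mod 360)

26.7104 cis(234°)


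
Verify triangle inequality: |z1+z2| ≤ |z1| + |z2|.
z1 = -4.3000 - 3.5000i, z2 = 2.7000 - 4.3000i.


|z1| = sqrt((-4.3)^2 + (-3.5)^2) = sqrt(30.74) = 5.5444
|z2| = sqrt(2.7^2 + (-4.3)^2) = sqrt(25.78) = 5.0774
z1+z2 = -1.6000 - 7.8000i
|z1+z2| = sqrt(63.4) = 7.9624
|z1|+|z2| = 5.5444 + 5.0774 = 10.6218

|z1+z2| = 7.9624 ≤ |z1|+|z2| = 10.6218 (verified)


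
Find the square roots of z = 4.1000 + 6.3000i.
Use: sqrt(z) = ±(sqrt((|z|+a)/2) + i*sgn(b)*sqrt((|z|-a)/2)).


|z| = sqrt(16.81+39.69) = 7.5166
sqrt((|z|+a)/2) = sqrt((7.5166+4.1)/2) = sqrt(5.8083) = 2.4100
sqrt((|z|-a)/2) = sqrt((7.5166-4.1)/2) = sqrt(1.7083) = 1.3070

±(2.4100 + 1.3070i) i.e. 2.4100 + 1.3070i and -2.4100 - 1.3070i


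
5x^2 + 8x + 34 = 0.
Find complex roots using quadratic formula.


disc = 8^2 - 4*5*34 = 64 - 680 = -616
sqrt(|disc|) = sqrt(616) = 24.8193
Real part = -8/(2*5) = -0.8000
Imag part = 24.8193/(2*5) = 2.4819

-0.8000 ± 2.4819i


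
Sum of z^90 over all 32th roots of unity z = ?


The roots are w_k = w^k with w = e^(2*pi*i/32), and (w^k)^90 = (w^90)^k.
So S = 1 + u + u^2 + ... + u^(31) with u = w^90.
90 = 2*32 + 26, so 90 is not a multiple of 32: u = (w^32)^2 * w^26 = w^26 ≠ 1 (w is a primitive 32th root), while u^32 = (w^32)^90 = 1.
Geometric series: S = (1 - u^32)/(1 - u) = (1 - 1)/(1 - u) = 0

S = 0


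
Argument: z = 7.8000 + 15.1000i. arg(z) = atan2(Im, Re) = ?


Re = 7.8, Im = 15.1
arg = atan2(15.1, 7.8) = 62.6811 degrees

arg(z) = 62.6811 degrees


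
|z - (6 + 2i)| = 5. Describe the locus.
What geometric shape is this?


|z - z0| = r is a circle with center z0 and radius r.
Center = (6, 2), radius = 5

Circle with center (6, 2) and radius 5


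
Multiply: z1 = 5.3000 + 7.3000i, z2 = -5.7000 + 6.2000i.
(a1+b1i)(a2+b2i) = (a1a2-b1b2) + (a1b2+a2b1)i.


Real = 5.3*(-5.7) - 7.3*6.2 = -30.21 - 45.26 = -75.47
Imag = 5.3*6.2 - (5.7)*7.3 = 32.86 - (41.61) = -8.75

-75.4700 - 8.7500i


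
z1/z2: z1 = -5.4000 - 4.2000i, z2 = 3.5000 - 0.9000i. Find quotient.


Conjugate of z2 = 3.5000 + 0.9000i
Numerator: (-5.4000 - 4.2000i)(3.5000 + 0.9000i) = -15.1200 - 19.5600i
Denominator: 3.5^2 + (-0.9)^2 = 13.06
Result = (-15.1200 - 19.5600i)/13.06

-1.1577 - 1.4977i


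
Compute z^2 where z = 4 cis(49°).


r^2 = 4^2 = 16
n*theta = 2*49° = 98° = 98° (mod 360)
a = 16*cos(98°) = -2.2268
b = 16*sin(98°) = 15.8443

16 cis(98°) = -2.2268 + 15.8443i


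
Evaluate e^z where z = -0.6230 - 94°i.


e^-0.6230 = 0.5363
cos(-94°) = -0.0698
sin(-94°) = -0.9976
Real = 0.5363*(-0.0698) = -0.0374
Imag = 0.5363*(-0.9976) = -0.5350

-0.0374 - 0.5350i


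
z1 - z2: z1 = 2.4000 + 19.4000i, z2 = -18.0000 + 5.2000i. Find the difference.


Real: 2.4 + 18 = 20.4
Imag: 19.4 - 5.2 = 14.2

20.4000 + 14.2000i


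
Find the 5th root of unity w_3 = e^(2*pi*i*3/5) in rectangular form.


Angle = 360*3/5 = 216°
a = cos(216°) = -0.8090
b = sin(216°) = -0.5878

-0.8090 - 0.5878i


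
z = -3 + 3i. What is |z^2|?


|z| = sqrt(9+9) = sqrt(18) = 4.2426
|z^2| = |z|^2 = (sqrt(18))^2 = 18

|z^2| = 18


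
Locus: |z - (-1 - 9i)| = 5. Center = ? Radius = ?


|z - z0| = r is a circle with center z0 and radius r.
Center = (-1, -9), radius = 5

Circle with center (-1, -9) and radius 5


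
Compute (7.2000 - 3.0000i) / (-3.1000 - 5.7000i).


Conjugate of z2 = -3.1000 + 5.7000i
Numerator: (7.2000 - 3.0000i)(-3.1000 + 5.7000i) = -5.2200 + 50.3400i
Denominator: (-3.1)^2 + (-5.7)^2 = 42.1
Result = (-5.2200 + 50.3400i)/42.1

-0.1240 + 1.1957i


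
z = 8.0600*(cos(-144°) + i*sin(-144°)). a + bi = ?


a = 8.0600*cos(-144°) = 8.0600*(-0.80902) = -6.5207
b = 8.0600*sin(-144°) = 8.0600*(-0.587785) = -4.7375

-6.5207 - 4.7375i


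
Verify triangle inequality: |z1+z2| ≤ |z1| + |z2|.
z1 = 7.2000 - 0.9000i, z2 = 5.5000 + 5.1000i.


|z1| = sqrt(7.2^2 + (-0.9)^2) = sqrt(52.65) = 7.2560
|z2| = sqrt(5.5^2 + 5.1^2) = sqrt(56.26) = 7.5007
z1+z2 = 12.7000 + 4.2000i
|z1+z2| = sqrt(178.93) = 13.3765
|z1|+|z2| = 7.2560 + 7.5007 = 14.7567

|z1+z2| = 13.3765 ≤ |z1|+|z2| = 14.7567 (verified)


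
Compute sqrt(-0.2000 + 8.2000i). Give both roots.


|z| = sqrt(0.04+67.24) = 8.2024
sqrt((|z|+a)/2) = sqrt((8.2024+(-0.2))/2) = sqrt(4.0012) = 2.0003
sqrt((|z|-a)/2) = sqrt((8.2024-(-0.2))/2) = sqrt(4.2012) = 2.0497

±(2.0003 + 2.0497i) i.e. 2.0003 + 2.0497i and -2.0003 - 2.0497i


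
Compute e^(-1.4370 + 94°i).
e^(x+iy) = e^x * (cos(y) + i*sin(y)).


e^-1.4370 = 0.23764
cos(94°) = -0.0698
sin(94°) = 0.9976
Real = 0.23764*(-0.0698) = -0.0166
Imag = 0.23764*0.9976 = 0.2371

-0.0166 + 0.2371i


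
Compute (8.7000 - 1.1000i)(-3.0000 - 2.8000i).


Real = 8.7*(-3) - (-1.1)*(-2.8) = -26.1 - 3.08 = -29.18
Imag = 8.7*(-2.8) - (3)*(-1.1) = -24.36 + 3.3 = -21.06

-29.1800 - 21.0600i


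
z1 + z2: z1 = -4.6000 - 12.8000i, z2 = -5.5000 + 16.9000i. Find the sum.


Real: -4.6 - 5.5 = -10.1
Imag: -12.8 + 16.9 = 4.1

-10.1000 + 4.1000i


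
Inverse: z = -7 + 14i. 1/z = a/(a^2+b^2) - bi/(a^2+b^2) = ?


|z|^2 = 49+196 = 245
1/z = (-7 - 14i)/245

1/z = -0.0286 - 0.0571i


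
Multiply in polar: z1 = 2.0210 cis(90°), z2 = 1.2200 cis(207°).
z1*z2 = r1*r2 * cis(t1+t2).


r = 2.0210 * 1.2200 = 2.4656
theta = 90° + 207° = 297° = 297° (mod 360)

2.4656 cis(297°)


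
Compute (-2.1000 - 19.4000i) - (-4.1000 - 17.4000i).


Real: -2.1 + 4.1 = 2
Imag: -19.4 + 17.4 = -2

2.0000 - 2.0000i


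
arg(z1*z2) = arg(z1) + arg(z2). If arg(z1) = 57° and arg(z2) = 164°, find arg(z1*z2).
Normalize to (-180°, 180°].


arg(z1*z2) = 57° + 164° = 221°
Normalized to (-180°, 180°]: -139°

-139°


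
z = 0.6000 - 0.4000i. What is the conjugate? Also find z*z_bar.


z_bar = 0.6000 + 0.4000i
z*z_bar = 0.6^2 + (-0.4)^2 = 0.36 + 0.16 = 0.52

z_bar = 0.6000 + 0.4000i, z*z_bar = 0.52


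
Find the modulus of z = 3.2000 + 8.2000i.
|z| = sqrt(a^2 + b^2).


|z| = sqrt(3.2^2 + 8.2^2) = sqrt(10.24 + 67.24) = sqrt(77.48) = 8.8023

|z| = 8.8023


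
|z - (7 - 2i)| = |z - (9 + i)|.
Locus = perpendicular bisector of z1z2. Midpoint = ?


Equal distances means the locus is the perpendicular bisector of z1 and z2.
Midpoint = ((7+9)/2, (-2+1)/2) = (8.0000, -0.5000)

Perpendicular bisector through (8.0000, -0.5000)


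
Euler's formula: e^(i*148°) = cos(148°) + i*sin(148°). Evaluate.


cos(148°) = -0.8480
sin(148°) = 0.5299

e^(i*148°) = -0.8480 + 0.5299i


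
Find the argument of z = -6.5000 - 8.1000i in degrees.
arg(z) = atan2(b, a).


Re = -6.5, Im = -8.1
arg = atan2(-8.1, -6.5) = -128.7460 degrees

arg(z) = -128.7460 degrees
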